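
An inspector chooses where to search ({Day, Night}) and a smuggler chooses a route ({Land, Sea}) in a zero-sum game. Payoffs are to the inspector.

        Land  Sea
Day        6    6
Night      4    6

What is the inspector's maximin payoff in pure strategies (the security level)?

Row minima: Day → 6, Night → 4.
The best of these is 6.

6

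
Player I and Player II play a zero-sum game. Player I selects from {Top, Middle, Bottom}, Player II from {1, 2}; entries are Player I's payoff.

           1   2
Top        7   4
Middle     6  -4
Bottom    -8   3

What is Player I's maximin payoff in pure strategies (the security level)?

Row minima: Top → 4, Middle → -4, Bottom → -8.
The best of these is 4.

4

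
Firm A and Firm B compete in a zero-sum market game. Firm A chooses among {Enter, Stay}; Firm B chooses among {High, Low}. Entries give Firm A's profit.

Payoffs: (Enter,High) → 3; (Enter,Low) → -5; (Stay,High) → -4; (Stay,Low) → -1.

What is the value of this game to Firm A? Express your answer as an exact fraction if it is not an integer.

-23/11

Row minima: Enter → -5, Stay → -4; maximin = -4.
Column maxima: High → 3, Low → -1; minimax = -1.
-4 ≠ -1, so there is no saddle point; optimal play is mixed.
Let Firm A play Enter with probability p. Expected payoff against High: 3p + (-4)(1−p) = 7p − 4; against Low: (-5)p + (-1)(1−p) = −4p − 1.
Setting these equal: 7p − 4 = −4p − 1 ⇒ 11p = 3 ⇒ p = 3/11, and the value is (7)·(3/11) − 4 = -23/11.
For Firm B: with q = P(High), equating Enter's and Stay's payoffs gives 8q − 5 = −3q − 1 ⇒ q = 4/11.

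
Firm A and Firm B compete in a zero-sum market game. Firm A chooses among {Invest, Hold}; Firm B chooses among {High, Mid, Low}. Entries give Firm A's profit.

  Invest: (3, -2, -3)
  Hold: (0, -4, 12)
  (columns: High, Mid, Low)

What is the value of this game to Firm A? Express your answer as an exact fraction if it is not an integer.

-36/17

Row minima: Invest → -3, Hold → -4; maximin = -3.
Column maxima: High → 3, Mid → -2, Low → 12; minimax = -2.
-3 ≠ -2, so there is no saddle point; optimal play is mixed.
High is strictly dominated by Mid (it gives Firm A strictly more in every row), so Firm B never plays it.
On the remaining 2×2 (Invest, Hold vs Mid, Low):
Let Firm A play Invest with probability p. Expected payoff against Mid: (-2)p + (-4)(1−p) = 2p − 4; against Low: (-3)p + 12(1−p) = −15p + 12.
Setting these equal: 2p − 4 = −15p + 12 ⇒ 17p = 16 ⇒ p = 16/17, and the value is (2)·(16/17) − 4 = -36/17.
For Firm B: with q = P(Mid), equating Invest's and Hold's payoffs gives q − 3 = −16q + 12 ⇒ q = 15/17.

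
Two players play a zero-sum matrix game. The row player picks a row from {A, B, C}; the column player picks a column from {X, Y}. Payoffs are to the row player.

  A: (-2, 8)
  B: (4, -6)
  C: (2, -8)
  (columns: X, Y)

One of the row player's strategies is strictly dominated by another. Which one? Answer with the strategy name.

B gives a strictly higher payoff than C against every column: 4 > 2, -6 > -8.
So C is strictly dominated and the row player never plays it.

C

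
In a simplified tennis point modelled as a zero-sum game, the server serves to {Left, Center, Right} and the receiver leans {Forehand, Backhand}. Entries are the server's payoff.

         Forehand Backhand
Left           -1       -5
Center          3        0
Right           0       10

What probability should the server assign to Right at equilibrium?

Row minima: Left → -5, Center → 0, Right → 0; maximin = 0.
Column maxima: Forehand → 3, Backhand → 10; minimax = 3.
0 ≠ 3, so there is no saddle point; optimal play is mixed.
Left is strictly dominated by Center, so the server never plays it.
On the remaining 2×2 (Center, Right vs Forehand, Backhand):
Let the server play Center with probability p. Expected payoff against Forehand: 3p + 0(1−p) = 3p; against Backhand: 0p + 10(1−p) = −10p + 10.
Setting these equal: 3p = −10p + 10 ⇒ 13p = 10 ⇒ p = 10/13, and the value is (3)·(10/13) = 30/13.
For the receiver: with q = P(Forehand), equating Center's and Right's payoffs gives 3q = −10q + 10 ⇒ q = 10/13.

3/13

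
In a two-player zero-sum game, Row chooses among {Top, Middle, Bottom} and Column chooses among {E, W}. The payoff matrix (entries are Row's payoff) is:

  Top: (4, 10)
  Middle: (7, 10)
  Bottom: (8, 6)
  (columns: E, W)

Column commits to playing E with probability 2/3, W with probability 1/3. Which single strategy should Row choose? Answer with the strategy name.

Expected payoff of Top: (2/3)·4 + (1/3)·10 = 6.
Expected payoff of Middle: (2/3)·7 + (1/3)·10 = 8.
Expected payoff of Bottom: (2/3)·8 + (1/3)·6 = 22/3.
The largest is 8, so Row's best response is Middle.

Middle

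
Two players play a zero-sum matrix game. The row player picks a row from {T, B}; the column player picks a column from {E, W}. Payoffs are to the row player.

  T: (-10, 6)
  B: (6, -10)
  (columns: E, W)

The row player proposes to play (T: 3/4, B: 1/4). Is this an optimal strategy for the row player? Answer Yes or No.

Against E this mix gives (3/4)·(-10) + (1/4)·6 = -6.
Against W this mix gives (3/4)·6 + (1/4)·(-10) = 2.
The column player will play E, holding the row player to -6. Shifting weight toward the row that does better against E would raise this floor (the equalizing mix achieves -2 against both E and W), so the proposed strategy is not optimal.

No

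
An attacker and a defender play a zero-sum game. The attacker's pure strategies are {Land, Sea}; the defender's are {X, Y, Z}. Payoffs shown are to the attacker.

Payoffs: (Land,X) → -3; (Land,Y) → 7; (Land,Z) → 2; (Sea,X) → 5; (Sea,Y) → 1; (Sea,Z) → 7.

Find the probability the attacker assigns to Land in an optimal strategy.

2/7

Row minima: Land → -3, Sea → 1; maximin = 1.
Column maxima: X → 5, Y → 7, Z → 7; minimax = 5.
1 ≠ 5, so there is no saddle point; optimal play is mixed.
Z is strictly dominated by X (it gives the attacker strictly more in every row), so the defender never plays it.
On the remaining 2×2 (Land, Sea vs X, Y):
Let the attacker play Land with probability p. Expected payoff against X: (-3)p + 5(1−p) = −8p + 5; against Y: 7p + 1(1−p) = 6p + 1.
Setting these equal: −8p + 5 = 6p + 1 ⇒ −14p = -4 ⇒ p = 2/7, and the value is (-8)·(2/7) + 5 = 19/7.
For the defender: with q = P(X), equating Land's and Sea's payoffs gives −10q + 7 = 4q + 1 ⇒ q = 3/7.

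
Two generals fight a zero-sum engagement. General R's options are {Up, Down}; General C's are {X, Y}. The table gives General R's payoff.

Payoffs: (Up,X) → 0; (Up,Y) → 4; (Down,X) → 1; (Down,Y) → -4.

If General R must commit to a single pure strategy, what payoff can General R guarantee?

0

Row minima: Up → 0, Down → -4.
The best of these is 0.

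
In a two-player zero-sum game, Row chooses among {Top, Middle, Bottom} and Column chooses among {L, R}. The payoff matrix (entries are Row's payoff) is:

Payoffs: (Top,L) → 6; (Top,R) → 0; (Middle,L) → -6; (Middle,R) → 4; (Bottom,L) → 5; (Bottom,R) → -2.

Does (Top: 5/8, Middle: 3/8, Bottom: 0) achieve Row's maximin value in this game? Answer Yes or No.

Against L this mix gives (5/8)·6 + (3/8)·(-6) = 3/2.
Against R this mix gives (5/8)·0 + (3/8)·4 = 3/2.
All of Column's active replies (L, R) yield 3/2, and no column does worse for Row. The mix makes Column indifferent and guarantees 3/2, so it is optimal.

Yes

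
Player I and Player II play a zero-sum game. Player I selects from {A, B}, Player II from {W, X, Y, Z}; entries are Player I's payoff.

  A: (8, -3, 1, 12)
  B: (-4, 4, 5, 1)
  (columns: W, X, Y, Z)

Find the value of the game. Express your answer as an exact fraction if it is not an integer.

Row minima: A → -3, B → -4; maximin = -3.
Column maxima: W → 8, X → 4, Y → 5, Z → 12; minimax = 4.
-3 ≠ 4, so there is no saddle point; optimal play is mixed.
Y is strictly dominated by X (it gives Player I strictly more in every row), so Player II never plays it.
Z is strictly dominated by W (it gives Player I strictly more in every row), so Player II never plays it.
On the remaining 2×2 (A, B vs W, X):
Let Player I play A with probability p. Expected payoff against W: 8p + (-4)(1−p) = 12p − 4; against X: (-3)p + 4(1−p) = −7p + 4.
Setting these equal: 12p − 4 = −7p + 4 ⇒ 19p = 8 ⇒ p = 8/19, and the value is (12)·(8/19) − 4 = 20/19.
For Player II: with q = P(W), equating A's and B's payoffs gives 11q − 3 = −8q + 4 ⇒ q = 7/19.

20/19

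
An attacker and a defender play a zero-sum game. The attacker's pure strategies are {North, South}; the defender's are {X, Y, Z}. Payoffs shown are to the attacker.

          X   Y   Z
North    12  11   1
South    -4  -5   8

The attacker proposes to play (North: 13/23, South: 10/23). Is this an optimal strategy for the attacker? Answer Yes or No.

Against X this mix gives (13/23)·12 + (10/23)·(-4) = 116/23.
Against Y this mix gives (13/23)·11 + (10/23)·(-5) = 93/23.
Against Z this mix gives (13/23)·1 + (10/23)·8 = 93/23.
All of the defender's active replies (Y, Z) yield 93/23, and no column does worse for the attacker. The mix makes the defender indifferent and guarantees 93/23, so it is optimal.

Yes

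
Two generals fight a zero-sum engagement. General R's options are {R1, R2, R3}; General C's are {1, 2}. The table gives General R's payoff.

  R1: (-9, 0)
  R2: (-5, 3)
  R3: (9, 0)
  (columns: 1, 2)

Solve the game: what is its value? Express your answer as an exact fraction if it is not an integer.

Row minima: R1 → -9, R2 → -5, R3 → 0; maximin = 0.
Column maxima: 1 → 9, 2 → 3; minimax = 3.
0 ≠ 3, so there is no saddle point; optimal play is mixed.
R1 is strictly dominated by R2, so General R never plays it.
On the remaining 2×2 (R2, R3 vs 1, 2):
Let General R play R2 with probability p. Expected payoff against 1: (-5)p + 9(1−p) = −14p + 9; against 2: 3p + 0(1−p) = 3p.
Setting these equal: −14p + 9 = 3p ⇒ −17p = -9 ⇒ p = 9/17, and the value is (-14)·(9/17) + 9 = 27/17.
For General C: with q = P(1), equating R2's and R3's payoffs gives −8q + 3 = 9q ⇒ q = 3/17.

27/17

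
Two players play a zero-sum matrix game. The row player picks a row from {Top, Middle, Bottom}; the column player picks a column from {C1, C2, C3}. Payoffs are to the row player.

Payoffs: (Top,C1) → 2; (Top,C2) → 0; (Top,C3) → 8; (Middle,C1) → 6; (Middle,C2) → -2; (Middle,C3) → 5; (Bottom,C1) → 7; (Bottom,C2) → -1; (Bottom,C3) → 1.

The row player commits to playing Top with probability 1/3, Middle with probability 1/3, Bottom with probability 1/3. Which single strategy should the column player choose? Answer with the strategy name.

C2

If the column player plays C1, the row player's expected payoff is (1/3)·2 + (1/3)·6 + (1/3)·7 = 5.
If the column player plays C2, the row player's expected payoff is (1/3)·0 + (1/3)·(-2) + (1/3)·(-1) = -1.
If the column player plays C3, the row player's expected payoff is (1/3)·8 + (1/3)·5 + (1/3)·1 = 14/3.
The column player minimizes the row player's payoff; the smallest is -1, so the best response is C2.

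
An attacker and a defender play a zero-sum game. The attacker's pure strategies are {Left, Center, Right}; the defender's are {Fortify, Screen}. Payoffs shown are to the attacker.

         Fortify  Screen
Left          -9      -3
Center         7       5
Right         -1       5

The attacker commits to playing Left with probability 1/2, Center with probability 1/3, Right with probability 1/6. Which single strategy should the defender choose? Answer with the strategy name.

Fortify

If the defender plays Fortify, the attacker's expected payoff is (1/2)·(-9) + (1/3)·7 + (1/6)·(-1) = -7/3.
If the defender plays Screen, the attacker's expected payoff is (1/2)·(-3) + (1/3)·5 + (1/6)·5 = 1.
The defender minimizes the attacker's payoff; the smallest is -7/3, so the best response is Fortify.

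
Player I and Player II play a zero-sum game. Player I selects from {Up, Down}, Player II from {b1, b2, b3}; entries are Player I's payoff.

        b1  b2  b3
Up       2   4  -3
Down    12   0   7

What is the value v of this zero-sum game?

Row minima: Up → -3, Down → 0; maximin = 0.
Column maxima: b1 → 12, b2 → 4, b3 → 7; minimax = 4.
0 ≠ 4, so there is no saddle point; optimal play is mixed.
b1 is strictly dominated by b3 (it gives Player I strictly more in every row), so Player II never plays it.
On the remaining 2×2 (Up, Down vs b2, b3):
Let Player I play Up with probability p. Expected payoff against b2: 4p + 0(1−p) = 4p; against b3: (-3)p + 7(1−p) = −10p + 7.
Setting these equal: 4p = −10p + 7 ⇒ 14p = 7 ⇒ p = 1/2, and the value is (4)·(1/2) = 2.
For Player II: with q = P(b2), equating Up's and Down's payoffs gives 7q − 3 = −7q + 7 ⇒ q = 5/7.

2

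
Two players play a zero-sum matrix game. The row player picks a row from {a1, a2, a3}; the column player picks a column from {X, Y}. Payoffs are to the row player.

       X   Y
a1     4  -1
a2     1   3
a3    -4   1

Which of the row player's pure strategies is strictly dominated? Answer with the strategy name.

a2 gives a strictly higher payoff than a3 against every column: 1 > -4, 3 > 1.
So a3 is strictly dominated and the row player never plays it.

a3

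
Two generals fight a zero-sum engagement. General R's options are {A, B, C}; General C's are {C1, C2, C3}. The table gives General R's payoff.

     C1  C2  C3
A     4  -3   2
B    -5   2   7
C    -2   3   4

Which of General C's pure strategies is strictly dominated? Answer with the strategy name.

C2 holds General R's payoff strictly below C3 in every row: -3 < 2, 2 < 7, 3 < 4.
So C3 is strictly dominated for General C.

C3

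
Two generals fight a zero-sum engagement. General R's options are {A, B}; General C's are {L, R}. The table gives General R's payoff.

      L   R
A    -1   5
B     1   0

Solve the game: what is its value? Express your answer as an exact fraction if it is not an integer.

5/7

Row minima: A → -1, B → 0; maximin = 0.
Column maxima: L → 1, R → 5; minimax = 1.
0 ≠ 1, so there is no saddle point; optimal play is mixed.
Let General R play A with probability p. Expected payoff against L: (-1)p + 1(1−p) = −2p + 1; against R: 5p + 0(1−p) = 5p.
Setting these equal: −2p + 1 = 5p ⇒ −7p = -1 ⇒ p = 1/7, and the value is (-2)·(1/7) + 1 = 5/7.
For General C: with q = P(L), equating A's and B's payoffs gives −6q + 5 = q ⇒ q = 5/7.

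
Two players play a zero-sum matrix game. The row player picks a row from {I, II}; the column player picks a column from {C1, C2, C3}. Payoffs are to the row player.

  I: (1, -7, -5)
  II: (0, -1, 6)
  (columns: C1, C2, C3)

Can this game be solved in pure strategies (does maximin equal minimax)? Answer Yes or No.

Yes

Row minima: I → -7, II → -1; maximin = -1.
Column maxima: C1 → 1, C2 → -1, C3 → 6; minimax = -1.
maximin = minimax = -1, so a saddle point exists.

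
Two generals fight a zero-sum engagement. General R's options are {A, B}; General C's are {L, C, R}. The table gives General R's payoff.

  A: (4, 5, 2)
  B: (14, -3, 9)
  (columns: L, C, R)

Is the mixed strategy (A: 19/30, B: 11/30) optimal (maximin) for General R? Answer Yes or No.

Against L this mix gives (19/30)·4 + (11/30)·14 = 23/3.
Against C this mix gives (19/30)·5 + (11/30)·(-3) = 31/15.
Against R this mix gives (19/30)·2 + (11/30)·9 = 137/30.
General C will play C, holding General R to 31/15. Shifting weight toward the row that does better against C would raise this floor (the equalizing mix achieves 17/5 against both C and R), so the proposed strategy is not optimal.

No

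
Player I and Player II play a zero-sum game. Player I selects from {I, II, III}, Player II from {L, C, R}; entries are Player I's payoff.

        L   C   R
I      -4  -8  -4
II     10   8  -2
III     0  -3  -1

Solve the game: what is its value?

Row minima: I → -8, II → -2, III → -3; maximin = -2.
Column maxima: L → 10, C → 8, R → -1; minimax = -1.
-2 ≠ -1, so there is no saddle point; optimal play is mixed.
I is strictly dominated by II, so Player I never plays it.
L is strictly dominated by C (it gives Player I strictly more in every row), so Player II never plays it.
On the remaining 2×2 (II, III vs C, R):
Let Player I play II with probability p. Expected payoff against C: 8p + (-3)(1−p) = 11p − 3; against R: (-2)p + (-1)(1−p) = −p − 1.
Setting these equal: 11p − 3 = −p − 1 ⇒ 12p = 2 ⇒ p = 1/6, and the value is (11)·(1/6) − 3 = -7/6.
For Player II: with q = P(C), equating II's and III's payoffs gives 10q − 2 = −2q − 1 ⇒ q = 1/12.

-7/6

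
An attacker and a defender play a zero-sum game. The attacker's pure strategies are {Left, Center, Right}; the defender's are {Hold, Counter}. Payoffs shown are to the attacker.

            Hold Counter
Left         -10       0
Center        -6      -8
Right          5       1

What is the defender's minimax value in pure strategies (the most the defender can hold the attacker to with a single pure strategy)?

Column maxima: Hold → 5, Counter → 1.
The smallest of these is 1.

1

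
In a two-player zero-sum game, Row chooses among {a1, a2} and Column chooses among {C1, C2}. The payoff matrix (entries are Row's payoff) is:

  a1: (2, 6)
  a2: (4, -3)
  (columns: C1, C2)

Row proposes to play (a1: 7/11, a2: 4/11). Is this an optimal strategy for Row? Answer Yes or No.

Against C1 this mix gives (7/11)·2 + (4/11)·4 = 30/11.
Against C2 this mix gives (7/11)·6 + (4/11)·(-3) = 30/11.
All of Column's active replies (C1, C2) yield 30/11, and no column does worse for Row. The mix makes Column indifferent and guarantees 30/11, so it is optimal.

Yes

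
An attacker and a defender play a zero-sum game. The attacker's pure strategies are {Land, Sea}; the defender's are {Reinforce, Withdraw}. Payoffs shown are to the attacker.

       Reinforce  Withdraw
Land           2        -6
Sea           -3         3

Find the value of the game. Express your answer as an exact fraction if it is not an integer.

Row minima: Land → -6, Sea → -3; maximin = -3.
Column maxima: Reinforce → 2, Withdraw → 3; minimax = 2.
-3 ≠ 2, so there is no saddle point; optimal play is mixed.
Let the attacker play Land with probability p. Expected payoff against Reinforce: 2p + (-3)(1−p) = 5p − 3; against Withdraw: (-6)p + 3(1−p) = −9p + 3.
Setting these equal: 5p − 3 = −9p + 3 ⇒ 14p = 6 ⇒ p = 3/7, and the value is (5)·(3/7) − 3 = -6/7.
For the defender: with q = P(Reinforce), equating Land's and Sea's payoffs gives 8q − 6 = −6q + 3 ⇒ q = 9/14.

-6/7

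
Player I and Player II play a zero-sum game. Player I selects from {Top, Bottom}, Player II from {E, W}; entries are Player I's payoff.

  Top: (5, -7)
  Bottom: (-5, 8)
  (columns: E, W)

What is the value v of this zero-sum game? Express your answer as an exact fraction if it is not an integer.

1/5

Row minima: Top → -7, Bottom → -5; maximin = -5.
Column maxima: E → 5, W → 8; minimax = 5.
-5 ≠ 5, so there is no saddle point; optimal play is mixed.
Let Player I play Top with probability p. Expected payoff against E: 5p + (-5)(1−p) = 10p − 5; against W: (-7)p + 8(1−p) = −15p + 8.
Setting these equal: 10p − 5 = −15p + 8 ⇒ 25p = 13 ⇒ p = 13/25, and the value is (10)·(13/25) − 5 = 1/5.
For Player II: with q = P(E), equating Top's and Bottom's payoffs gives 12q − 7 = −13q + 8 ⇒ q = 3/5.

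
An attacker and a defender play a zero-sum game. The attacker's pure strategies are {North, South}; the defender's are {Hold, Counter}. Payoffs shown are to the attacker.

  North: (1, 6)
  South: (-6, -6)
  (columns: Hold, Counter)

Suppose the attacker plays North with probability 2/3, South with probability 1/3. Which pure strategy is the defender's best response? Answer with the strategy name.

If the defender plays Hold, the attacker's expected payoff is (2/3)·1 + (1/3)·(-6) = -4/3.
If the defender plays Counter, the attacker's expected payoff is (2/3)·6 + (1/3)·(-6) = 2.
The defender minimizes the attacker's payoff; the smallest is -4/3, so the best response is Hold.

Hold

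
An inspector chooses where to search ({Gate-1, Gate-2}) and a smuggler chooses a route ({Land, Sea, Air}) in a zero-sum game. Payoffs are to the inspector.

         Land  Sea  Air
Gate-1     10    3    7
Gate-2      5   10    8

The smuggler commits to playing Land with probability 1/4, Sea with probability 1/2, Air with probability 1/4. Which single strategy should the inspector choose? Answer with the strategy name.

Gate-2

Expected payoff of Gate-1: (1/4)·10 + (1/2)·3 + (1/4)·7 = 23/4.
Expected payoff of Gate-2: (1/4)·5 + (1/2)·10 + (1/4)·8 = 33/4.
The largest is 33/4, so the inspector's best response is Gate-2.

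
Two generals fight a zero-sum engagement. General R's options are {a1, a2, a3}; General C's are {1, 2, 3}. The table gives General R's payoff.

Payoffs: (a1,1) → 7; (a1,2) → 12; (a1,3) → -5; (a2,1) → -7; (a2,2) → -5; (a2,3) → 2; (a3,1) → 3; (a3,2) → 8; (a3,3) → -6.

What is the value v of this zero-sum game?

-1

Row minima: a1 → -5, a2 → -7, a3 → -6; maximin = -5.
Column maxima: 1 → 7, 2 → 12, 3 → 2; minimax = 2.
-5 ≠ 2, so there is no saddle point; optimal play is mixed.
a3 is strictly dominated by a1, so General R never plays it.
2 is strictly dominated by 1 (it gives General R strictly more in every row), so General C never plays it.
On the remaining 2×2 (a1, a2 vs 1, 3):
Let General R play a1 with probability p. Expected payoff against 1: 7p + (-7)(1−p) = 14p − 7; against 3: (-5)p + 2(1−p) = −7p + 2.
Setting these equal: 14p − 7 = −7p + 2 ⇒ 21p = 9 ⇒ p = 3/7, and the value is (14)·(3/7) − 7 = -1.
For General C: with q = P(1), equating a1's and a2's payoffs gives 12q − 5 = −9q + 2 ⇒ q = 1/3.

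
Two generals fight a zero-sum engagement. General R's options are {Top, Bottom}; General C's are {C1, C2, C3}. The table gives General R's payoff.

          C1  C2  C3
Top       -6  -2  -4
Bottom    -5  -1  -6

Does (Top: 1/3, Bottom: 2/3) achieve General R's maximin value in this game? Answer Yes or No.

Against C1 this mix gives (1/3)·(-6) + (2/3)·(-5) = -16/3.
Against C2 this mix gives (1/3)·(-2) + (2/3)·(-1) = -4/3.
Against C3 this mix gives (1/3)·(-4) + (2/3)·(-6) = -16/3.
All of General C's active replies (C1, C3) yield -16/3, and no column does worse for General R. The mix makes General C indifferent and guarantees -16/3, so it is optimal.

Yes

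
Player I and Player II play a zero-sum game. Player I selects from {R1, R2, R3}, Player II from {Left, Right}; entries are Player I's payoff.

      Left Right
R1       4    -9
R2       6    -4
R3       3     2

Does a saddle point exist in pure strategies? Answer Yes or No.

Yes

Row minima: R1 → -9, R2 → -4, R3 → 2; maximin = 2.
Column maxima: Left → 6, Right → 2; minimax = 2.
maximin = minimax = 2, so a saddle point exists.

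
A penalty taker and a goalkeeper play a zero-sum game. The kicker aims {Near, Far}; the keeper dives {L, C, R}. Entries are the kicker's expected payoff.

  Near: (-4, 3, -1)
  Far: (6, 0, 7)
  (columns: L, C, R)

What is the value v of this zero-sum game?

Row minima: Near → -4, Far → 0; maximin = 0.
Column maxima: L → 6, C → 3, R → 7; minimax = 3.
0 ≠ 3, so there is no saddle point; optimal play is mixed.
R is strictly dominated by L (it gives the kicker strictly more in every row), so the keeper never plays it.
On the remaining 2×2 (Near, Far vs L, C):
Let the kicker play Near with probability p. Expected payoff against L: (-4)p + 6(1−p) = −10p + 6; against C: 3p + 0(1−p) = 3p.
Setting these equal: −10p + 6 = 3p ⇒ −13p = -6 ⇒ p = 6/13, and the value is (-10)·(6/13) + 6 = 18/13.
For the keeper: with q = P(L), equating Near's and Far's payoffs gives −7q + 3 = 6q ⇒ q = 3/13.

18/13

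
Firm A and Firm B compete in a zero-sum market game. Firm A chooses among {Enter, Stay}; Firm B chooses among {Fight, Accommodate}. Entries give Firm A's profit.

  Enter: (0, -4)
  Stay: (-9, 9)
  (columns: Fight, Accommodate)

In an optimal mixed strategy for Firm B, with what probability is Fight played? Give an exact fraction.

Row minima: Enter → -4, Stay → -9; maximin = -4.
Column maxima: Fight → 0, Accommodate → 9; minimax = 0.
-4 ≠ 0, so there is no saddle point; optimal play is mixed.
Let Firm A play Enter with probability p. Expected payoff against Fight: 0p + (-9)(1−p) = 9p − 9; against Accommodate: (-4)p + 9(1−p) = −13p + 9.
Setting these equal: 9p − 9 = −13p + 9 ⇒ 22p = 18 ⇒ p = 9/11, and the value is (9)·(9/11) − 9 = -18/11.
For Firm B: with q = P(Fight), equating Enter's and Stay's payoffs gives 4q − 4 = −18q + 9 ⇒ q = 13/22.

13/22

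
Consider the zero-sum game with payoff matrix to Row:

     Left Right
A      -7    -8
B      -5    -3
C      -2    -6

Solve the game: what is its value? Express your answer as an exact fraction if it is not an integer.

Row minima: A → -8, B → -5, C → -6; maximin = -5.
Column maxima: Left → -2, Right → -3; minimax = -3.
-5 ≠ -3, so there is no saddle point; optimal play is mixed.
A is strictly dominated by B, so Row never plays it.
On the remaining 2×2 (B, C vs Left, Right):
Let Row play B with probability p. Expected payoff against Left: (-5)p + (-2)(1−p) = −3p − 2; against Right: (-3)p + (-6)(1−p) = 3p − 6.
Setting these equal: −3p − 2 = 3p − 6 ⇒ −6p = -4 ⇒ p = 2/3, and the value is (-3)·(2/3) − 2 = -4.
For Column: with q = P(Left), equating B's and C's payoffs gives −2q − 3 = 4q − 6 ⇒ q = 1/2.

-4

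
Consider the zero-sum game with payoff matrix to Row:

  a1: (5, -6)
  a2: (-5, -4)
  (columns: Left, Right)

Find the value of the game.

Row minima: a1 → -6, a2 → -5; maximin = -5.
Column maxima: Left → 5, Right → -4; minimax = -4.
-5 ≠ -4, so there is no saddle point; optimal play is mixed.
Let Row play a1 with probability p. Expected payoff against Left: 5p + (-5)(1−p) = 10p − 5; against Right: (-6)p + (-4)(1−p) = −2p − 4.
Setting these equal: 10p − 5 = −2p − 4 ⇒ 12p = 1 ⇒ p = 1/12, and the value is (10)·(1/12) − 5 = -25/6.
For Column: with q = P(Left), equating a1's and a2's payoffs gives 11q − 6 = −q − 4 ⇒ q = 1/6.

-25/6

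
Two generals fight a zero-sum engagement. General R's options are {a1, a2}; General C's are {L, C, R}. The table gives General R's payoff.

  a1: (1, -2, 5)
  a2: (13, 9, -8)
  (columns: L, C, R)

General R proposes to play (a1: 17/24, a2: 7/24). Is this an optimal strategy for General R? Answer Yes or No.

Yes

Against L this mix gives (17/24)·1 + (7/24)·13 = 9/2.
Against C this mix gives (17/24)·(-2) + (7/24)·9 = 29/24.
Against R this mix gives (17/24)·5 + (7/24)·(-8) = 29/24.
All of General C's active replies (C, R) yield 29/24, and no column does worse for General R. The mix makes General C indifferent and guarantees 29/24, so it is optimal.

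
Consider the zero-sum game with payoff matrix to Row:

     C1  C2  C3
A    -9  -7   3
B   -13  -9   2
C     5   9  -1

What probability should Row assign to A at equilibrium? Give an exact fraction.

1/3

Row minima: A → -9, B → -13, C → -1; maximin = -1.
Column maxima: C1 → 5, C2 → 9, C3 → 3; minimax = 3.
-1 ≠ 3, so there is no saddle point; optimal play is mixed.
B is strictly dominated by A, so Row never plays it.
C2 is strictly dominated by C1 (it gives Row strictly more in every row), so Column never plays it.
On the remaining 2×2 (A, C vs C1, C3):
Let Row play A with probability p. Expected payoff against C1: (-9)p + 5(1−p) = −14p + 5; against C3: 3p + (-1)(1−p) = 4p − 1.
Setting these equal: −14p + 5 = 4p − 1 ⇒ −18p = -6 ⇒ p = 1/3, and the value is (-14)·(1/3) + 5 = 1/3.
For Column: with q = P(C1), equating A's and C's payoffs gives −12q + 3 = 6q − 1 ⇒ q = 2/9.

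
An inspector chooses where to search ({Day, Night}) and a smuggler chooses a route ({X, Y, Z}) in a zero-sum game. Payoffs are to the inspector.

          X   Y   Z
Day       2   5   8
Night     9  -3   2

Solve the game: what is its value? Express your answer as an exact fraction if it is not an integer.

17/5

Row minima: Day → 2, Night → -3; maximin = 2.
Column maxima: X → 9, Y → 5, Z → 8; minimax = 5.
2 ≠ 5, so there is no saddle point; optimal play is mixed.
Z is strictly dominated by Y (it gives the inspector strictly more in every row), so the smuggler never plays it.
On the remaining 2×2 (Day, Night vs X, Y):
Let the inspector play Day with probability p. Expected payoff against X: 2p + 9(1−p) = −7p + 9; against Y: 5p + (-3)(1−p) = 8p − 3.
Setting these equal: −7p + 9 = 8p − 3 ⇒ −15p = -12 ⇒ p = 4/5, and the value is (-7)·(4/5) + 9 = 17/5.
For the smuggler: with q = P(X), equating Day's and Night's payoffs gives −3q + 5 = 12q − 3 ⇒ q = 8/15.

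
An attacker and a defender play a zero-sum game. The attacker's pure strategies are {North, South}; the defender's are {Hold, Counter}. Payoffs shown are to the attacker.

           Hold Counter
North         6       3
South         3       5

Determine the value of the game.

21/5

Row minima: North → 3, South → 3; maximin = 3.
Column maxima: Hold → 6, Counter → 5; minimax = 5.
3 ≠ 5, so there is no saddle point; optimal play is mixed.
Let the attacker play North with probability p. Expected payoff against Hold: 6p + 3(1−p) = 3p + 3; against Counter: 3p + 5(1−p) = −2p + 5.
Setting these equal: 3p + 3 = −2p + 5 ⇒ 5p = 2 ⇒ p = 2/5, and the value is (3)·(2/5) + 3 = 21/5.
For the defender: with q = P(Hold), equating North's and South's payoffs gives 3q + 3 = −2q + 5 ⇒ q = 2/5.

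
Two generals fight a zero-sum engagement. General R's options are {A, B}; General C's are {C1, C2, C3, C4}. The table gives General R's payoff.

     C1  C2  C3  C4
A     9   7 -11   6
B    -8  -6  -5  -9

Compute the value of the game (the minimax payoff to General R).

Row minima: A → -11, B → -9; maximin = -9.
Column maxima: C1 → 9, C2 → 7, C3 → -5, C4 → 6; minimax = -5.
-9 ≠ -5, so there is no saddle point; optimal play is mixed.
C1 is strictly dominated by C4 (it gives General R strictly more in every row), so General C never plays it.
C2 is strictly dominated by C4 (it gives General R strictly more in every row), so General C never plays it.
On the remaining 2×2 (A, B vs C3, C4):
Let General R play A with probability p. Expected payoff against C3: (-11)p + (-5)(1−p) = −6p − 5; against C4: 6p + (-9)(1−p) = 15p − 9.
Setting these equal: −6p − 5 = 15p − 9 ⇒ −21p = -4 ⇒ p = 4/21, and the value is (-6)·(4/21) − 5 = -43/7.
For General C: with q = P(C3), equating A's and B's payoffs gives −17q + 6 = 4q − 9 ⇒ q = 5/7.

-43/7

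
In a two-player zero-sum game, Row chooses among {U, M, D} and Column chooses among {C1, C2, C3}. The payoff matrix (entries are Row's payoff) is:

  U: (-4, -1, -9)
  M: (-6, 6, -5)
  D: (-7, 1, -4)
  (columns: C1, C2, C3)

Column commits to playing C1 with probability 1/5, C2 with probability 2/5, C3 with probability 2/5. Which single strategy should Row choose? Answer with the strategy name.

Expected payoff of U: (1/5)·(-4) + (2/5)·(-1) + (2/5)·(-9) = -24/5.
Expected payoff of M: (1/5)·(-6) + (2/5)·6 + (2/5)·(-5) = -4/5.
Expected payoff of D: (1/5)·(-7) + (2/5)·1 + (2/5)·(-4) = -13/5.
The largest is -4/5, so Row's best response is M.

M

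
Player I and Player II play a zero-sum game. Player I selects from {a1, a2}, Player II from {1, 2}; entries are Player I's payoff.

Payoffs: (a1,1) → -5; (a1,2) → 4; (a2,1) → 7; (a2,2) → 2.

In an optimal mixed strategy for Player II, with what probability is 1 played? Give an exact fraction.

Row minima: a1 → -5, a2 → 2; maximin = 2.
Column maxima: 1 → 7, 2 → 4; minimax = 4.
2 ≠ 4, so there is no saddle point; optimal play is mixed.
Let Player I play a1 with probability p. Expected payoff against 1: (-5)p + 7(1−p) = −12p + 7; against 2: 4p + 2(1−p) = 2p + 2.
Setting these equal: −12p + 7 = 2p + 2 ⇒ −14p = -5 ⇒ p = 5/14, and the value is (-12)·(5/14) + 7 = 19/7.
For Player II: with q = P(1), equating a1's and a2's payoffs gives −9q + 4 = 5q + 2 ⇒ q = 1/7.

1/7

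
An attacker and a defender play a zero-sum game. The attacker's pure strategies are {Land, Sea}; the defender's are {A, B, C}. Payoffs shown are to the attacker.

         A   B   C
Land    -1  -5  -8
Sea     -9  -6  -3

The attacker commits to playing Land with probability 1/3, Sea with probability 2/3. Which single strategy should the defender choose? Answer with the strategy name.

A

If the defender plays A, the attacker's expected payoff is (1/3)·(-1) + (2/3)·(-9) = -19/3.
If the defender plays B, the attacker's expected payoff is (1/3)·(-5) + (2/3)·(-6) = -17/3.
If the defender plays C, the attacker's expected payoff is (1/3)·(-8) + (2/3)·(-3) = -14/3.
The defender minimizes the attacker's payoff; the smallest is -19/3, so the best response is A.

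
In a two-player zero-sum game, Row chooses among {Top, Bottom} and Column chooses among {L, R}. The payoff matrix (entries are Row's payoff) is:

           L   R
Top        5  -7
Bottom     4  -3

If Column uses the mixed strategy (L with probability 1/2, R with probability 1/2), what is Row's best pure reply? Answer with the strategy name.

Bottom

Expected payoff of Top: (1/2)·5 + (1/2)·(-7) = -1.
Expected payoff of Bottom: (1/2)·4 + (1/2)·(-3) = 1/2.
The largest is 1/2, so Row's best response is Bottom.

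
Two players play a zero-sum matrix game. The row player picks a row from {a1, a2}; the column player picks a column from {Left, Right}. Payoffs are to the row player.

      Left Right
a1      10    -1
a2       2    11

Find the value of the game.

28/5

Row minima: a1 → -1, a2 → 2; maximin = 2.
Column maxima: Left → 10, Right → 11; minimax = 10.
2 ≠ 10, so there is no saddle point; optimal play is mixed.
Let the row player play a1 with probability p. Expected payoff against Left: 10p + 2(1−p) = 8p + 2; against Right: (-1)p + 11(1−p) = −12p + 11.
Setting these equal: 8p + 2 = −12p + 11 ⇒ 20p = 9 ⇒ p = 9/20, and the value is (8)·(9/20) + 2 = 28/5.
For the column player: with q = P(Left), equating a1's and a2's payoffs gives 11q − 1 = −9q + 11 ⇒ q = 3/5.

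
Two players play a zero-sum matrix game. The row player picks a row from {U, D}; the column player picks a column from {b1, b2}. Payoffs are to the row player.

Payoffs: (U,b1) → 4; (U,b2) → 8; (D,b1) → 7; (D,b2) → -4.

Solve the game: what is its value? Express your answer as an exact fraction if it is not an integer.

24/5

Row minima: U → 4, D → -4; maximin = 4.
Column maxima: b1 → 7, b2 → 8; minimax = 7.
4 ≠ 7, so there is no saddle point; optimal play is mixed.
Let the row player play U with probability p. Expected payoff against b1: 4p + 7(1−p) = −3p + 7; against b2: 8p + (-4)(1−p) = 12p − 4.
Setting these equal: −3p + 7 = 12p − 4 ⇒ −15p = -11 ⇒ p = 11/15, and the value is (-3)·(11/15) + 7 = 24/5.
For the column player: with q = P(b1), equating U's and D's payoffs gives −4q + 8 = 11q − 4 ⇒ q = 4/5.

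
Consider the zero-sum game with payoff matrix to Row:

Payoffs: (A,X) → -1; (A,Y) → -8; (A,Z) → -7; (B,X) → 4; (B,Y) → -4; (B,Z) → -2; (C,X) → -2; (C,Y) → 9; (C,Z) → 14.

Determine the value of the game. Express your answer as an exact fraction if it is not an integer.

Row minima: A → -8, B → -4, C → -2; maximin = -2.
Column maxima: X → 4, Y → 9, Z → 14; minimax = 4.
-2 ≠ 4, so there is no saddle point; optimal play is mixed.
A is strictly dominated by B, so Row never plays it.
Z is strictly dominated by Y (it gives Row strictly more in every row), so Column never plays it.
On the remaining 2×2 (B, C vs X, Y):
Let Row play B with probability p. Expected payoff against X: 4p + (-2)(1−p) = 6p − 2; against Y: (-4)p + 9(1−p) = −13p + 9.
Setting these equal: 6p − 2 = −13p + 9 ⇒ 19p = 11 ⇒ p = 11/19, and the value is (6)·(11/19) − 2 = 28/19.
For Column: with q = P(X), equating B's and C's payoffs gives 8q − 4 = −11q + 9 ⇒ q = 13/19.

28/19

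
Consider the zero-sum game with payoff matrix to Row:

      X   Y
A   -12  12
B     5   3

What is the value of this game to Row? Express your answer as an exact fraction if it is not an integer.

Row minima: A → -12, B → 3; maximin = 3.
Column maxima: X → 5, Y → 12; minimax = 5.
3 ≠ 5, so there is no saddle point; optimal play is mixed.
Let Row play A with probability p. Expected payoff against X: (-12)p + 5(1−p) = −17p + 5; against Y: 12p + 3(1−p) = 9p + 3.
Setting these equal: −17p + 5 = 9p + 3 ⇒ −26p = -2 ⇒ p = 1/13, and the value is (-17)·(1/13) + 5 = 48/13.
For Column: with q = P(X), equating A's and B's payoffs gives −24q + 12 = 2q + 3 ⇒ q = 9/26.

48/13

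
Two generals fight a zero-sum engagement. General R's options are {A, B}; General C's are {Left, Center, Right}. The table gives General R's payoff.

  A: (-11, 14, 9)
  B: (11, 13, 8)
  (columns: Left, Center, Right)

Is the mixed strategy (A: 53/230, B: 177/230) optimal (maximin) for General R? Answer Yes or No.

No

Against Left this mix gives (53/230)·(-11) + (177/230)·11 = 682/115.
Against Center this mix gives (53/230)·14 + (177/230)·13 = 3043/230.
Against Right this mix gives (53/230)·9 + (177/230)·8 = 1893/230.
General C will play Left, holding General R to 682/115. Shifting weight toward the row that does better against Left would raise this floor (the equalizing mix achieves 187/23 against both Left and Right), so the proposed strategy is not optimal.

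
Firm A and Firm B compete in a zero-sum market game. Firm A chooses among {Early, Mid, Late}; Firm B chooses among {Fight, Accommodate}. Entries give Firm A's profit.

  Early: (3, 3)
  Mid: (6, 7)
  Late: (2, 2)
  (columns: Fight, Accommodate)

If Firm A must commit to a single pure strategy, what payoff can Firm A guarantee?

Row minima: Early → 3, Mid → 6, Late → 2.
The best of these is 6.

6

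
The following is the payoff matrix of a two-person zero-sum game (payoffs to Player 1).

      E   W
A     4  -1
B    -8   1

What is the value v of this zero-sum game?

-2/7

Row minima: A → -1, B → -8; maximin = -1.
Column maxima: E → 4, W → 1; minimax = 1.
-1 ≠ 1, so there is no saddle point; optimal play is mixed.
Let Player 1 play A with probability p. Expected payoff against E: 4p + (-8)(1−p) = 12p − 8; against W: (-1)p + 1(1−p) = −2p + 1.
Setting these equal: 12p − 8 = −2p + 1 ⇒ 14p = 9 ⇒ p = 9/14, and the value is (12)·(9/14) − 8 = -2/7.
For Player 2: with q = P(E), equating A's and B's payoffs gives 5q − 1 = −9q + 1 ⇒ q = 1/7.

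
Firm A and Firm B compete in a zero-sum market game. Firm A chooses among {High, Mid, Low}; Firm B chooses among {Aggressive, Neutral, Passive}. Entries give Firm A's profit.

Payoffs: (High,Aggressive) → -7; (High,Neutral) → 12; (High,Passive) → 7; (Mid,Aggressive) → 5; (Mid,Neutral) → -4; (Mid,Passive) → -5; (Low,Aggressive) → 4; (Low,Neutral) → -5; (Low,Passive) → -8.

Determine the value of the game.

0

Row minima: High → -7, Mid → -5, Low → -8; maximin = -5.
Column maxima: Aggressive → 5, Neutral → 12, Passive → 7; minimax = 5.
-5 ≠ 5, so there is no saddle point; optimal play is mixed.
Low is strictly dominated by Mid, so Firm A never plays it.
Neutral is strictly dominated by Passive (it gives Firm A strictly more in every row), so Firm B never plays it.
On the remaining 2×2 (High, Mid vs Aggressive, Passive):
Let Firm A play High with probability p. Expected payoff against Aggressive: (-7)p + 5(1−p) = −12p + 5; against Passive: 7p + (-5)(1−p) = 12p − 5.
Setting these equal: −12p + 5 = 12p − 5 ⇒ −24p = -10 ⇒ p = 5/12, and the value is (-12)·(5/12) + 5 = 0.
For Firm B: with q = P(Aggressive), equating High's and Mid's payoffs gives −14q + 7 = 10q − 5 ⇒ q = 1/2.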